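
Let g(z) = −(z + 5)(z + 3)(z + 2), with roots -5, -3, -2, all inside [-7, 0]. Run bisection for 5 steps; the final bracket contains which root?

z = -3.5 gives g = -1.125, negative; keep [-7, -3.5]
z = -5.25 gives g = 1.828125, positive; keep [-5.25, -3.5]
z = -4.375 gives g = -2.041016, negative; keep [-5.25, -4.375]
z = -4.8125 gives g = -0.9558, negative; keep [-5.25, -4.8125]
z = -5.03125 gives g = 0.1924, positive; keep [-5.03125, -4.8125]

-5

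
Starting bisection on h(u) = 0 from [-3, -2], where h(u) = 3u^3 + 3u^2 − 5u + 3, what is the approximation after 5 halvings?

-2.03125

u = -2.5 gives h = -12.625, negative; keep [-2.5, -2]
u = -2.25 gives h = -4.734375, negative; keep [-2.25, -2]
u = -2.125 gives h = -1.615234, negative; keep [-2.125, -2]
u = -2.0625 gives h = -0.2468, negative; keep [-2.0625, -2]
u = -2.03125 gives h = 0.3915, positive; keep [-2.0625, -2.03125]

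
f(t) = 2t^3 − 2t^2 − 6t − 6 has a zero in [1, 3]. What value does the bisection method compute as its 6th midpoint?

midpoint 2: f = -10 < 0 → [2, 3]
midpoint 2.5: f = -2.25 < 0 → [2.5, 3]
midpoint 2.75: f = 3.96875 > 0 → [2.5, 2.75]
midpoint 2.625: f = 0.6445 > 0 → [2.5, 2.625]
midpoint 2.5625: f = -0.855 < 0 → [2.5625, 2.625]
midpoint 2.59375: f = -0.1185 < 0 → [2.59375, 2.625]

2.59375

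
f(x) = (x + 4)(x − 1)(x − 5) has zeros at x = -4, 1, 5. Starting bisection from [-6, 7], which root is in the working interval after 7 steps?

-4

m = 0.5, f(m) = 10.125 (+); new bracket [-6, 0.5]
m = -2.75, f(m) = 36.328125 (+); new bracket [-6, -2.75]
m = -4.375, f(m) = -18.896484 (−); new bracket [-4.375, -2.75]
m = -3.5625, f(m) = 17.0916 (+); new bracket [-4.375, -3.5625]
m = -3.96875, f(m) = 1.3926 (+); new bracket [-4.375, -3.96875]
m = -4.171875, f(m) = -8.153 (−); new bracket [-4.171875, -3.96875]
m = -4.0703125, f(m) = -3.2336 (−); new bracket [-4.0703125, -3.96875]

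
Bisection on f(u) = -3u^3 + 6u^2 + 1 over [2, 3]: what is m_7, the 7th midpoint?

m = 2.5, f(m) = -8.375 (−); new bracket [2, 2.5]
m = 2.25, f(m) = -2.796875 (−); new bracket [2, 2.25]
m = 2.125, f(m) = -0.693359 (−); new bracket [2, 2.125]
m = 2.0625, f(m) = 0.2024 (+); new bracket [2.0625, 2.125]
m = 2.09375, f(m) = -0.2329 (−); new bracket [2.0625, 2.09375]
m = 2.078125, f(m) = -0.0122 (−); new bracket [2.0625, 2.078125]
m = 2.0703125, f(m) = 0.0959 (+); new bracket [2.0703125, 2.078125]

2.0703125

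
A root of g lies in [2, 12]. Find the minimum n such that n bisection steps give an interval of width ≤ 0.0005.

Width after n steps is 10/2^n. Need 2^n ≥ 10/0.0005 = 20000.
2^14 = 16384 < 20000 ≤ 2^15 = 32768, so n = 15.

15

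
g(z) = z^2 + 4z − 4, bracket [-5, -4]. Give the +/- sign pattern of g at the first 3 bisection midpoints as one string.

--+

m = -4.5, g(m) = -1.75 (−); new bracket [-5, -4.5]
m = -4.75, g(m) = -0.4375 (−); new bracket [-5, -4.75]
m = -4.875, g(m) = 0.265625 (+); new bracket [-4.875, -4.75]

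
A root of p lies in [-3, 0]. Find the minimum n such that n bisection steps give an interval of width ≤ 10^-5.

Width after n steps is 3/2^n. Need 2^n ≥ 3/10^-5 = 300000.
2^18 = 262144 < 300000 ≤ 2^19 = 524288, so n = 19.

19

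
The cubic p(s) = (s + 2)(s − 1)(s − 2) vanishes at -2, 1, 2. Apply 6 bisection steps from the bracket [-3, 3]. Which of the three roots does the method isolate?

s = 0 gives p = 4, positive; keep [-3, 0]
s = -1.5 gives p = 4.375, positive; keep [-3, -1.5]
s = -2.25 gives p = -3.453125, negative; keep [-2.25, -1.5]
s = -1.875 gives p = 1.3926, positive; keep [-2.25, -1.875]
s = -2.0625 gives p = -0.7776, negative; keep [-2.0625, -1.875]
s = -1.96875 gives p = 0.3682, positive; keep [-2.0625, -1.96875]

-2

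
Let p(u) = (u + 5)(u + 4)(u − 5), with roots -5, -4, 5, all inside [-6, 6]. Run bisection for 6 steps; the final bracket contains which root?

5

p(0) = -100 < 0, so the root lies in [0, 6]
p(3) = -112 < 0, so the root lies in [3, 6]
p(4.5) = -40.375 < 0, so the root lies in [4.5, 6]
p(5.25) = 23.7031 > 0, so the root lies in [4.5, 5.25]
p(4.875) = -10.9551 < 0, so the root lies in [4.875, 5.25]
p(5.0625) = 5.6995 > 0, so the root lies in [4.875, 5.0625]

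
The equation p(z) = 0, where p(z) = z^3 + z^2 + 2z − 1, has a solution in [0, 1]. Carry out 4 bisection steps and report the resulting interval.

p(0.5) = 0.375 > 0, so the root lies in [0, 0.5]
p(0.25) = -0.421875 < 0, so the root lies in [0.25, 0.5]
p(0.375) = -0.056641 < 0, so the root lies in [0.375, 0.5]
p(0.4375) = 0.1501 > 0, so the root lies in [0.375, 0.4375]

[0.375, 0.4375]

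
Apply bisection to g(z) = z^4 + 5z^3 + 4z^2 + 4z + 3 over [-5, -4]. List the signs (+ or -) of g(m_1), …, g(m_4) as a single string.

++--

m = -4.5, g(m) = 20.4375 (+); new bracket [-4.5, -4]
m = -4.25, g(m) = 0.675781 (+); new bracket [-4.25, -4]
m = -4.125, g(m) = -6.853271 (−); new bracket [-4.25, -4.125]
m = -4.1875, g(m) = -3.27 (−); new bracket [-4.25, -4.1875]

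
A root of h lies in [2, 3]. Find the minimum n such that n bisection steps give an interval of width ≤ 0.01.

7

Width after n steps is 1/2^n. Need 2^n ≥ 1/0.01 = 100.
2^6 = 64 < 100 ≤ 2^7 = 128, so n = 7.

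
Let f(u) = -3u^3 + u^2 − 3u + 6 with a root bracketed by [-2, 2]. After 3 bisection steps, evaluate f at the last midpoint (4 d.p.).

f(0) = 6 > 0, so the root lies in [0, 2]
f(1) = 1 > 0, so the root lies in [1, 2]
f(1.5) = -6.375 < 0, so the root lies in [1, 1.5]

-6.3750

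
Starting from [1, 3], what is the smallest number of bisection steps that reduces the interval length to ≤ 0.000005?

Width after n steps is 2/2^n. Need 2^n ≥ 2/0.000005 = 400000.
2^18 = 262144 < 400000 ≤ 2^19 = 524288, so n = 19.

19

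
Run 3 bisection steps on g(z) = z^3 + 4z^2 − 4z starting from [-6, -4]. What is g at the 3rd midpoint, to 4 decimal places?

z = -5 gives g = -5, negative; keep [-5, -4]
z = -4.5 gives g = 7.875, positive; keep [-5, -4.5]
z = -4.75 gives g = 2.078125, positive; keep [-5, -4.75]

2.0781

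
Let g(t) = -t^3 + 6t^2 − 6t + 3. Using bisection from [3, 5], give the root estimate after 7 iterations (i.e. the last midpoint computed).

4.890625

m = 4, g(m) = 11 (+); new bracket [4, 5]
m = 4.5, g(m) = 6.375 (+); new bracket [4.5, 5]
m = 4.75, g(m) = 2.703125 (+); new bracket [4.75, 5]
m = 4.875, g(m) = 0.4863 (+); new bracket [4.875, 5]
m = 4.9375, g(m) = -0.7224 (−); new bracket [4.875, 4.9375]
m = 4.90625, g(m) = -0.1095 (−); new bracket [4.875, 4.90625]
m = 4.890625, g(m) = 0.1905 (+); new bracket [4.890625, 4.90625]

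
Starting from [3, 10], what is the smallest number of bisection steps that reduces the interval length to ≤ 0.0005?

14

Width after n steps is 7/2^n. Need 2^n ≥ 7/0.0005 = 14000.
2^13 = 8192 < 14000 ≤ 2^14 = 16384, so n = 14.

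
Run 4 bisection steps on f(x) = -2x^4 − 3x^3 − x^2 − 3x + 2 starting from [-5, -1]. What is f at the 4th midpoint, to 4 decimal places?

x = -3 gives f = -79, negative; keep [-3, -1]
x = -2 gives f = -4, negative; keep [-2, -1]
x = -1.5 gives f = 4.25, positive; keep [-2, -1.5]
x = -1.75 gives f = 1.5078, positive; keep [-2, -1.75]

1.5078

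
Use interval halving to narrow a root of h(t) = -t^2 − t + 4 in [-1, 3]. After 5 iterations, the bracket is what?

[1.5, 1.625]

t = 1 gives h = 2, positive; keep [1, 3]
t = 2 gives h = -2, negative; keep [1, 2]
t = 1.5 gives h = 0.25, positive; keep [1.5, 2]
t = 1.75 gives h = -0.8125, negative; keep [1.5, 1.75]
t = 1.625 gives h = -0.2656, negative; keep [1.5, 1.625]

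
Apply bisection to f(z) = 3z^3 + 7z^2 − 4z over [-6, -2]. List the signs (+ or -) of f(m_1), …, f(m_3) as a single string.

--+

m = -4, f(m) = -64 (−); new bracket [-4, -2]
m = -3, f(m) = -6 (−); new bracket [-3, -2]
m = -2.5, f(m) = 6.875 (+); new bracket [-3, -2.5]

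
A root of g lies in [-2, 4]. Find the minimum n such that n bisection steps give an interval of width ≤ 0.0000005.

24

Width after n steps is 6/2^n. Need 2^n ≥ 6/0.0000005 = 12000000.
2^23 = 8388608 < 12000000 ≤ 2^24 = 16777216, so n = 24.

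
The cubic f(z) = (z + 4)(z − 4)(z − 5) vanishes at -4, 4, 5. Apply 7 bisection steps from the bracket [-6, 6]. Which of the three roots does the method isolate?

midpoint 0: f = 80 > 0 → [-6, 0]
midpoint -3: f = 56 > 0 → [-6, -3]
midpoint -4.5: f = -40.375 < 0 → [-4.5, -3]
midpoint -3.75: f = 16.9531 > 0 → [-4.5, -3.75]
midpoint -4.125: f = -9.2676 < 0 → [-4.125, -3.75]
midpoint -3.9375: f = 4.4338 > 0 → [-4.125, -3.9375]
midpoint -4.03125: f = -2.2666 < 0 → [-4.03125, -3.9375]

-4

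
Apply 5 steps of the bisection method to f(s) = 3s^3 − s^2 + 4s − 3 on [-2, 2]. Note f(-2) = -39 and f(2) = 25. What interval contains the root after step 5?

[0.625, 0.75]

midpoint 0: f = -3 < 0 → [0, 2]
midpoint 1: f = 3 > 0 → [0, 1]
midpoint 0.5: f = -0.875 < 0 → [0.5, 1]
midpoint 0.75: f = 0.7031 > 0 → [0.5, 0.75]
midpoint 0.625: f = -0.1582 < 0 → [0.625, 0.75]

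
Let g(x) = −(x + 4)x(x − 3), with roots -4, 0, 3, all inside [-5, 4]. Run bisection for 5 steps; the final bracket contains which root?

midpoint -0.5: g = -6.125 < 0 → [-5, -0.5]
midpoint -2.75: g = -19.765625 < 0 → [-5, -2.75]
midpoint -3.875: g = -3.330078 < 0 → [-5, -3.875]
midpoint -4.4375: g = 14.4392 > 0 → [-4.4375, -3.875]
midpoint -4.15625: g = 4.6474 > 0 → [-4.15625, -3.875]

-4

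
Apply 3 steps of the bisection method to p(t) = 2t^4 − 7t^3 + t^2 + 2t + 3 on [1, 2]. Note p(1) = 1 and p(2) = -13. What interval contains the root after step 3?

[1, 1.125]

midpoint 1.5: p = -5.25 < 0 → [1, 1.5]
midpoint 1.25: p = -1.726562 < 0 → [1, 1.25]
midpoint 1.125: p = -0.247559 < 0 → [1, 1.125]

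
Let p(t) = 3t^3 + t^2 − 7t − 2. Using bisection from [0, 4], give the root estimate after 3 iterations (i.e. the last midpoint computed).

m = 2, p(m) = 12 (+); new bracket [0, 2]
m = 1, p(m) = -5 (−); new bracket [1, 2]
m = 1.5, p(m) = -0.125 (−); new bracket [1.5, 2]

1.5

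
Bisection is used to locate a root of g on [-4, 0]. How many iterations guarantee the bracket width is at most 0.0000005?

23

Width after n steps is 4/2^n. Need 2^n ≥ 4/0.0000005 = 8000000.
2^22 = 4194304 < 8000000 ≤ 2^23 = 8388608, so n = 23.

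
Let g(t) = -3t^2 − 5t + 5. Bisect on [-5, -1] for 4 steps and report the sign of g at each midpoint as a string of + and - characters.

m = -3, g(m) = -7 (−); new bracket [-3, -1]
m = -2, g(m) = 3 (+); new bracket [-3, -2]
m = -2.5, g(m) = -1.25 (−); new bracket [-2.5, -2]
m = -2.25, g(m) = 1.0625 (+); new bracket [-2.5, -2.25]

-+-+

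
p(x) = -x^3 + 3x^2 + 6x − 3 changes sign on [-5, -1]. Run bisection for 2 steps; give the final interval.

[-2, -1]

p(-3) = 33 > 0, so the root lies in [-3, -1]
p(-2) = 5 > 0, so the root lies in [-2, -1]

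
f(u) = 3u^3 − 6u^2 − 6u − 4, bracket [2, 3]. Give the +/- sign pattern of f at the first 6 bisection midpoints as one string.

--+---

u = 2.5 gives f = -9.625, negative; keep [2.5, 3]
u = 2.75 gives f = -3.484375, negative; keep [2.75, 3]
u = 2.875 gives f = 0.447266, positive; keep [2.75, 2.875]
u = 2.8125 gives f = -1.594, negative; keep [2.8125, 2.875]
u = 2.84375 gives f = -0.5925, negative; keep [2.84375, 2.875]
u = 2.859375 gives f = -0.0774, negative; keep [2.859375, 2.875]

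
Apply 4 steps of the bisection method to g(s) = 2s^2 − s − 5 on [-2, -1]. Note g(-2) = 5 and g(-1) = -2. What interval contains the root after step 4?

m = -1.5, g(m) = 1 (+); new bracket [-1.5, -1]
m = -1.25, g(m) = -0.625 (−); new bracket [-1.5, -1.25]
m = -1.375, g(m) = 0.15625 (+); new bracket [-1.375, -1.25]
m = -1.3125, g(m) = -0.2422 (−); new bracket [-1.375, -1.3125]

[-1.375, -1.3125]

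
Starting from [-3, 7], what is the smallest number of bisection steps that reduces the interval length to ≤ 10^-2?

10

Width after n steps is 10/2^n. Need 2^n ≥ 10/10^-2 = 1000.
2^9 = 512 < 1000 ≤ 2^10 = 1024, so n = 10.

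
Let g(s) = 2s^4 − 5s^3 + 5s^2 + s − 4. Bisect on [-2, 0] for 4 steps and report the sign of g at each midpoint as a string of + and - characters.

s = -1 gives g = 7, positive; keep [-1, 0]
s = -0.5 gives g = -2.5, negative; keep [-1, -0.5]
s = -0.75 gives g = 0.804688, positive; keep [-0.75, -0.5]
s = -0.625 gives g = -1.146, negative; keep [-0.75, -0.625]

+-+-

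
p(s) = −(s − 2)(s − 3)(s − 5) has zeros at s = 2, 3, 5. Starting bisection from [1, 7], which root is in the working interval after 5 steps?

p(4) = 2 > 0, so the root lies in [4, 7]
p(5.5) = -4.375 < 0, so the root lies in [4, 5.5]
p(4.75) = 1.203125 > 0, so the root lies in [4.75, 5.5]
p(5.125) = -0.8301 < 0, so the root lies in [4.75, 5.125]
p(4.9375) = 0.3557 > 0, so the root lies in [4.9375, 5.125]

5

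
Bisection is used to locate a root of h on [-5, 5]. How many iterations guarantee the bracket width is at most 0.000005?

Width after n steps is 10/2^n. Need 2^n ≥ 10/0.000005 = 2000000.
2^20 = 1048576 < 2000000 ≤ 2^21 = 2097152, so n = 21.

21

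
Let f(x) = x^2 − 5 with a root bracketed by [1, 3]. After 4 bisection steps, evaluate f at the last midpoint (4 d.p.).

-0.4844

midpoint 2: f = -1 < 0 → [2, 3]
midpoint 2.5: f = 1.25 > 0 → [2, 2.5]
midpoint 2.25: f = 0.0625 > 0 → [2, 2.25]
midpoint 2.125: f = -0.4844 < 0 → [2.125, 2.25]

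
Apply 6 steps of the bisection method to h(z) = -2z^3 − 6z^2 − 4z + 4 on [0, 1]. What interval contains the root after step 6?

[0.515625, 0.53125]

midpoint 0.5: h = 0.25 > 0 → [0.5, 1]
midpoint 0.75: h = -3.21875 < 0 → [0.5, 0.75]
midpoint 0.625: h = -1.332031 < 0 → [0.5, 0.625]
midpoint 0.5625: h = -0.5044 < 0 → [0.5, 0.5625]
midpoint 0.53125: h = -0.1182 < 0 → [0.5, 0.53125]
midpoint 0.515625: h = 0.0681 > 0 → [0.515625, 0.53125]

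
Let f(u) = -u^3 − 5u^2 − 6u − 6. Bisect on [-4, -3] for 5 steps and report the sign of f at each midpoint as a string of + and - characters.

m = -3.5, f(m) = -3.375 (−); new bracket [-4, -3.5]
m = -3.75, f(m) = -1.078125 (−); new bracket [-4, -3.75]
m = -3.875, f(m) = 0.357422 (+); new bracket [-3.875, -3.75]
m = -3.8125, f(m) = -0.3855 (−); new bracket [-3.875, -3.8125]
m = -3.84375, f(m) = -0.0204 (−); new bracket [-3.875, -3.84375]

--+--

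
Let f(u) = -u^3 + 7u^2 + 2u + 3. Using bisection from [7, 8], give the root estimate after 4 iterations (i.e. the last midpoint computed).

7.3125

f(7.5) = -10.125 < 0, so the root lies in [7, 7.5]
f(7.25) = 4.359375 > 0, so the root lies in [7.25, 7.5]
f(7.375) = -2.646484 < 0, so the root lies in [7.25, 7.375]
f(7.3125) = 0.9148 > 0, so the root lies in [7.3125, 7.375]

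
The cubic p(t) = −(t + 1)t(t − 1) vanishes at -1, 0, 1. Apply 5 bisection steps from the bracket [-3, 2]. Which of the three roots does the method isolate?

midpoint -0.5: p = -0.375 < 0 → [-3, -0.5]
midpoint -1.75: p = 3.609375 > 0 → [-1.75, -0.5]
midpoint -1.125: p = 0.298828 > 0 → [-1.125, -0.5]
midpoint -0.8125: p = -0.2761 < 0 → [-1.125, -0.8125]
midpoint -0.96875: p = -0.0596 < 0 → [-1.125, -0.96875]

-1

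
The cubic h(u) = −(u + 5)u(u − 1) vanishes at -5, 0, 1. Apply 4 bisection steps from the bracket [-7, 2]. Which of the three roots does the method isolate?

m = -2.5, h(m) = -21.875 (−); new bracket [-7, -2.5]
m = -4.75, h(m) = -6.828125 (−); new bracket [-7, -4.75]
m = -5.875, h(m) = 35.341797 (+); new bracket [-5.875, -4.75]
m = -5.3125, h(m) = 10.4797 (+); new bracket [-5.3125, -4.75]

-5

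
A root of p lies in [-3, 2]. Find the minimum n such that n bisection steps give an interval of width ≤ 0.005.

10

Width after n steps is 5/2^n. Need 2^n ≥ 5/0.005 = 1000.
2^9 = 512 < 1000 ≤ 2^10 = 1024, so n = 10.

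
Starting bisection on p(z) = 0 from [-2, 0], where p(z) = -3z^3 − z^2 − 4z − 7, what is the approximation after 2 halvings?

-1.5

m = -1, p(m) = -1 (−); new bracket [-2, -1]
m = -1.5, p(m) = 6.875 (+); new bracket [-1.5, -1]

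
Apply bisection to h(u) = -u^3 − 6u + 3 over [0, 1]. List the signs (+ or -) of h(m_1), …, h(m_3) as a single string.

m = 0.5, h(m) = -0.125 (−); new bracket [0, 0.5]
m = 0.25, h(m) = 1.484375 (+); new bracket [0.25, 0.5]
m = 0.375, h(m) = 0.697266 (+); new bracket [0.375, 0.5]

-++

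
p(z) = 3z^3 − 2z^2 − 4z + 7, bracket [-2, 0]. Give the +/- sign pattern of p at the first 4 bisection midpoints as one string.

+-++

p(-1) = 6 > 0, so the root lies in [-2, -1]
p(-1.5) = -1.625 < 0, so the root lies in [-1.5, -1]
p(-1.25) = 3.015625 > 0, so the root lies in [-1.5, -1.25]
p(-1.375) = 0.9199 > 0, so the root lies in [-1.5, -1.375]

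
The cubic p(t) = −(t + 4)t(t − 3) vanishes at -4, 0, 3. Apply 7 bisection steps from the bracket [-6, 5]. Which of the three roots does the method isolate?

t = -0.5 gives p = -6.125, negative; keep [-6, -0.5]
t = -3.25 gives p = -15.234375, negative; keep [-6, -3.25]
t = -4.625 gives p = 22.041016, positive; keep [-4.625, -3.25]
t = -3.9375 gives p = -1.7073, negative; keep [-4.625, -3.9375]
t = -4.28125 gives p = 8.7674, positive; keep [-4.28125, -3.9375]
t = -4.109375 gives p = 3.1954, positive; keep [-4.109375, -3.9375]
t = -4.0234375 gives p = 0.6623, positive; keep [-4.0234375, -3.9375]

-4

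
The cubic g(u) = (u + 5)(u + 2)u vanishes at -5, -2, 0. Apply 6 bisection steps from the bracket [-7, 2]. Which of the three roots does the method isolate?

-5

u = -2.5 gives g = 3.125, positive; keep [-7, -2.5]
u = -4.75 gives g = 3.265625, positive; keep [-7, -4.75]
u = -5.875 gives g = -19.919922, negative; keep [-5.875, -4.75]
u = -5.3125 gives g = -5.4993, negative; keep [-5.3125, -4.75]
u = -5.03125 gives g = -0.4766, negative; keep [-5.03125, -4.75]
u = -4.890625 gives g = 1.5462, positive; keep [-5.03125, -4.890625]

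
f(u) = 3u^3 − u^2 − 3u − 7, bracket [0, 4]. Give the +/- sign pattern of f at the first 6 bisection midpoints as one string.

m = 2, f(m) = 7 (+); new bracket [0, 2]
m = 1, f(m) = -8 (−); new bracket [1, 2]
m = 1.5, f(m) = -3.625 (−); new bracket [1.5, 2]
m = 1.75, f(m) = 0.7656 (+); new bracket [1.5, 1.75]
m = 1.625, f(m) = -1.6426 (−); new bracket [1.625, 1.75]
m = 1.6875, f(m) = -0.4939 (−); new bracket [1.6875, 1.75]

+--+--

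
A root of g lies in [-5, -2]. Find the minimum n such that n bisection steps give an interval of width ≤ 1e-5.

19

Width after n steps is 3/2^n. Need 2^n ≥ 3/1e-5 = 300000.
2^18 = 262144 < 300000 ≤ 2^19 = 524288, so n = 19.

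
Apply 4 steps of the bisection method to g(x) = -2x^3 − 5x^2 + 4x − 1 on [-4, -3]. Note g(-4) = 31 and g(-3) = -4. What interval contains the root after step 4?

midpoint -3.5: g = 9.5 > 0 → [-3.5, -3]
midpoint -3.25: g = 1.84375 > 0 → [-3.25, -3]
midpoint -3.125: g = -1.292969 < 0 → [-3.25, -3.125]
midpoint -3.1875: g = 0.2202 > 0 → [-3.1875, -3.125]

[-3.1875, -3.125]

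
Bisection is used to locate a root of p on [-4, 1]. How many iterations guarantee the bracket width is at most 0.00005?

17

Width after n steps is 5/2^n. Need 2^n ≥ 5/0.00005 = 100000.
2^16 = 65536 < 100000 ≤ 2^17 = 131072, so n = 17.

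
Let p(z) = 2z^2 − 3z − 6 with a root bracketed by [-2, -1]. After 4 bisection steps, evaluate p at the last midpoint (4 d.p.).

p(-1.5) = 3 > 0, so the root lies in [-1.5, -1]
p(-1.25) = 0.875 > 0, so the root lies in [-1.25, -1]
p(-1.125) = -0.09375 < 0, so the root lies in [-1.25, -1.125]
p(-1.1875) = 0.3828 > 0, so the root lies in [-1.1875, -1.125]

0.3828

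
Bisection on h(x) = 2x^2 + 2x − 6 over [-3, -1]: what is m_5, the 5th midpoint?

h(-2) = -2 < 0, so the root lies in [-3, -2]
h(-2.5) = 1.5 > 0, so the root lies in [-2.5, -2]
h(-2.25) = -0.375 < 0, so the root lies in [-2.5, -2.25]
h(-2.375) = 0.5312 > 0, so the root lies in [-2.375, -2.25]
h(-2.3125) = 0.0703 > 0, so the root lies in [-2.3125, -2.25]

-2.3125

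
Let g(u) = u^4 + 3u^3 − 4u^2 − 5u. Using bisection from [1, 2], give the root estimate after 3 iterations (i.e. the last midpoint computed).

1.625

g(1.5) = -1.3125 < 0, so the root lies in [1.5, 2]
g(1.75) = 4.457031 > 0, so the root lies in [1.5, 1.75]
g(1.625) = 1.158447 > 0, so the root lies in [1.5, 1.625]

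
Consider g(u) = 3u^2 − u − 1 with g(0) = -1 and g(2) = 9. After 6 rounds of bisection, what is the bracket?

g(1) = 1 > 0, so the root lies in [0, 1]
g(0.5) = -0.75 < 0, so the root lies in [0.5, 1]
g(0.75) = -0.0625 < 0, so the root lies in [0.75, 1]
g(0.875) = 0.4219 > 0, so the root lies in [0.75, 0.875]
g(0.8125) = 0.168 > 0, so the root lies in [0.75, 0.8125]
g(0.78125) = 0.0498 > 0, so the root lies in [0.75, 0.78125]

[0.75, 0.78125]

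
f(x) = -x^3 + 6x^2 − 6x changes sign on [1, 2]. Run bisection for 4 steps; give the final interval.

[1.25, 1.3125]

f(1.5) = 1.125 > 0, so the root lies in [1, 1.5]
f(1.25) = -0.078125 < 0, so the root lies in [1.25, 1.5]
f(1.375) = 0.494141 > 0, so the root lies in [1.25, 1.375]
f(1.3125) = 0.2 > 0, so the root lies in [1.25, 1.3125]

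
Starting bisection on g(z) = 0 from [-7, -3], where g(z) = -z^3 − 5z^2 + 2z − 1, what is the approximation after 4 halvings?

g(-5) = -11 < 0, so the root lies in [-7, -5]
g(-6) = 23 > 0, so the root lies in [-6, -5]
g(-5.5) = 3.125 > 0, so the root lies in [-5.5, -5]
g(-5.25) = -4.6094 < 0, so the root lies in [-5.5, -5.25]

-5.25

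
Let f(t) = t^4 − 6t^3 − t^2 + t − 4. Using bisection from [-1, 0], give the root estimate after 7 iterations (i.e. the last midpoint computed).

midpoint -0.5: f = -3.9375 < 0 → [-1, -0.5]
midpoint -0.75: f = -2.464844 < 0 → [-1, -0.75]
midpoint -0.875: f = -1.034912 < 0 → [-1, -0.875]
midpoint -0.9375: f = -0.1001 < 0 → [-1, -0.9375]
midpoint -0.96875: f = 0.4284 > 0 → [-0.96875, -0.9375]
midpoint -0.953125: f = 0.1589 > 0 → [-0.953125, -0.9375]
midpoint -0.9453125: f = 0.0281 > 0 → [-0.9453125, -0.9375]

-0.9453125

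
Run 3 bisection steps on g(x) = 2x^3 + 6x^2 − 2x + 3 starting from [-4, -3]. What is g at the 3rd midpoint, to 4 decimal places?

m = -3.5, g(m) = -2.25 (−); new bracket [-3.5, -3]
m = -3.25, g(m) = 4.21875 (+); new bracket [-3.5, -3.25]
m = -3.375, g(m) = 1.207031 (+); new bracket [-3.5, -3.375]

1.2070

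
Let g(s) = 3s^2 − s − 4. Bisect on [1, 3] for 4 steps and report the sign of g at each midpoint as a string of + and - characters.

++-+

s = 2 gives g = 6, positive; keep [1, 2]
s = 1.5 gives g = 1.25, positive; keep [1, 1.5]
s = 1.25 gives g = -0.5625, negative; keep [1.25, 1.5]
s = 1.375 gives g = 0.2969, positive; keep [1.25, 1.375]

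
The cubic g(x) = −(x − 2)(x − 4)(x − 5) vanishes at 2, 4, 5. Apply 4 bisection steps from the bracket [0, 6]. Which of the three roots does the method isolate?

2

x = 3 gives g = -2, negative; keep [0, 3]
x = 1.5 gives g = 4.375, positive; keep [1.5, 3]
x = 2.25 gives g = -1.203125, negative; keep [1.5, 2.25]
x = 1.875 gives g = 0.8301, positive; keep [1.875, 2.25]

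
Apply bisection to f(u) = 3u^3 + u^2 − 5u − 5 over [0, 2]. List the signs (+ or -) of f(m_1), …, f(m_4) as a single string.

--++

f(1) = -6 < 0, so the root lies in [1, 2]
f(1.5) = -0.125 < 0, so the root lies in [1.5, 2]
f(1.75) = 5.390625 > 0, so the root lies in [1.5, 1.75]
f(1.625) = 2.3887 > 0, so the root lies in [1.5, 1.625]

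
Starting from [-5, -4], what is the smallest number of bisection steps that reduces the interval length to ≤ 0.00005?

15

Width after n steps is 1/2^n. Need 2^n ≥ 1/0.00005 = 20000.
2^14 = 16384 < 20000 ≤ 2^15 = 32768, so n = 15.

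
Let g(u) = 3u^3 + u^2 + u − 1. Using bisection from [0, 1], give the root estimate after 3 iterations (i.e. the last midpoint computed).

0.375

u = 0.5 gives g = 0.125, positive; keep [0, 0.5]
u = 0.25 gives g = -0.640625, negative; keep [0.25, 0.5]
u = 0.375 gives g = -0.326172, negative; keep [0.375, 0.5]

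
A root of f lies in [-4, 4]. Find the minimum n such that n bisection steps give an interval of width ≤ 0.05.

8

Width after n steps is 8/2^n. Need 2^n ≥ 8/0.05 = 160.
2^7 = 128 < 160 ≤ 2^8 = 256, so n = 8.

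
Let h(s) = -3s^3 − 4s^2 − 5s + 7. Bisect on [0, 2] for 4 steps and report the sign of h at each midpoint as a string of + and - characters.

m = 1, h(m) = -5 (−); new bracket [0, 1]
m = 0.5, h(m) = 3.125 (+); new bracket [0.5, 1]
m = 0.75, h(m) = -0.265625 (−); new bracket [0.5, 0.75]
m = 0.625, h(m) = 1.5801 (+); new bracket [0.625, 0.75]

-+-+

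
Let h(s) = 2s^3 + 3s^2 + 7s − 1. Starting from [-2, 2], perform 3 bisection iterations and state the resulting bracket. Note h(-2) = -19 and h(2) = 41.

[0, 0.5]

s = 0 gives h = -1, negative; keep [0, 2]
s = 1 gives h = 11, positive; keep [0, 1]
s = 0.5 gives h = 3.5, positive; keep [0, 0.5]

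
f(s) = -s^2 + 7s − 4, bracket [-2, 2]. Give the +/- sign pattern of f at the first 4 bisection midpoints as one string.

-+-+

m = 0, f(m) = -4 (−); new bracket [0, 2]
m = 1, f(m) = 2 (+); new bracket [0, 1]
m = 0.5, f(m) = -0.75 (−); new bracket [0.5, 1]
m = 0.75, f(m) = 0.6875 (+); new bracket [0.5, 0.75]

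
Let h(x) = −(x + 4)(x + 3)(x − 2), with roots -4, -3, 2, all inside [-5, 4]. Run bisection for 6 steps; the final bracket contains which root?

2

h(-0.5) = 21.875 > 0, so the root lies in [-0.5, 4]
h(1.75) = 6.828125 > 0, so the root lies in [1.75, 4]
h(2.875) = -35.341797 < 0, so the root lies in [1.75, 2.875]
h(2.3125) = -10.4797 < 0, so the root lies in [1.75, 2.3125]
h(2.03125) = -0.9483 < 0, so the root lies in [1.75, 2.03125]
h(1.890625) = 3.151 > 0, so the root lies in [1.890625, 2.03125]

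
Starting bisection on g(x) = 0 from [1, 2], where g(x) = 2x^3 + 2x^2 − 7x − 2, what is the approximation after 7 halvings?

1.5859375

g(1.5) = -1.25 < 0, so the root lies in [1.5, 2]
g(1.75) = 2.59375 > 0, so the root lies in [1.5, 1.75]
g(1.625) = 0.488281 > 0, so the root lies in [1.5, 1.625]
g(1.5625) = -0.4253 < 0, so the root lies in [1.5625, 1.625]
g(1.59375) = 0.0202 > 0, so the root lies in [1.5625, 1.59375]
g(1.578125) = -0.2053 < 0, so the root lies in [1.578125, 1.59375]
g(1.5859375) = -0.0933 < 0, so the root lies in [1.5859375, 1.59375]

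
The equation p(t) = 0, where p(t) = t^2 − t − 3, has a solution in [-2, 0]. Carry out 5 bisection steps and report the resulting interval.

[-1.3125, -1.25]

p(-1) = -1 < 0, so the root lies in [-2, -1]
p(-1.5) = 0.75 > 0, so the root lies in [-1.5, -1]
p(-1.25) = -0.1875 < 0, so the root lies in [-1.5, -1.25]
p(-1.375) = 0.2656 > 0, so the root lies in [-1.375, -1.25]
p(-1.3125) = 0.0352 > 0, so the root lies in [-1.3125, -1.25]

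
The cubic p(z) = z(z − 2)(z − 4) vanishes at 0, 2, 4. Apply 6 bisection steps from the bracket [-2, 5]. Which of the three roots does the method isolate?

0

z = 1.5 gives p = 1.875, positive; keep [-2, 1.5]
z = -0.25 gives p = -2.390625, negative; keep [-0.25, 1.5]
z = 0.625 gives p = 2.900391, positive; keep [-0.25, 0.625]
z = 0.1875 gives p = 1.2957, positive; keep [-0.25, 0.1875]
z = -0.03125 gives p = -0.2559, negative; keep [-0.03125, 0.1875]
z = 0.078125 gives p = 0.5889, positive; keep [-0.03125, 0.078125]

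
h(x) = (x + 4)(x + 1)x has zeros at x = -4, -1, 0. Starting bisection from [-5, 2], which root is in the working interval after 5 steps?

x = -1.5 gives h = 1.875, positive; keep [-5, -1.5]
x = -3.25 gives h = 5.484375, positive; keep [-5, -3.25]
x = -4.125 gives h = -1.611328, negative; keep [-4.125, -3.25]
x = -3.6875 gives h = 3.0969, positive; keep [-4.125, -3.6875]
x = -3.90625 gives h = 1.0643, positive; keep [-4.125, -3.90625]

-4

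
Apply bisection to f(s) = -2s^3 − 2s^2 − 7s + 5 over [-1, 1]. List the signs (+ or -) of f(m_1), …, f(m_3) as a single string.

m = 0, f(m) = 5 (+); new bracket [0, 1]
m = 0.5, f(m) = 0.75 (+); new bracket [0.5, 1]
m = 0.75, f(m) = -2.21875 (−); new bracket [0.5, 0.75]

++-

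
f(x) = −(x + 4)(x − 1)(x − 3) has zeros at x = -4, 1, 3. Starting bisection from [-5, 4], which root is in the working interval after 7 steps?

f(-0.5) = -18.375 < 0, so the root lies in [-5, -0.5]
f(-2.75) = -26.953125 < 0, so the root lies in [-5, -2.75]
f(-3.875) = -4.189453 < 0, so the root lies in [-5, -3.875]
f(-4.4375) = 17.6931 > 0, so the root lies in [-4.4375, -3.875]
f(-4.15625) = 5.7655 > 0, so the root lies in [-4.15625, -3.875]
f(-4.015625) = 0.5498 > 0, so the root lies in [-4.015625, -3.875]
f(-3.9453125) = -1.8783 < 0, so the root lies in [-4.015625, -3.9453125]

-4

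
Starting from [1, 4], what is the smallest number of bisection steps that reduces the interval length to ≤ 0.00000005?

Width after n steps is 3/2^n. Need 2^n ≥ 3/0.00000005 = 60000000.
2^25 = 33554432 < 60000000 ≤ 2^26 = 67108864, so n = 26.

26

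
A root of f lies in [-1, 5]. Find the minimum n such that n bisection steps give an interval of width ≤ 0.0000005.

24

Width after n steps is 6/2^n. Need 2^n ≥ 6/0.0000005 = 12000000.
2^23 = 8388608 < 12000000 ≤ 2^24 = 16777216, so n = 24.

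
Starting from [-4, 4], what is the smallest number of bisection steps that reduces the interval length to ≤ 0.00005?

18

Width after n steps is 8/2^n. Need 2^n ≥ 8/0.00005 = 160000.
2^17 = 131072 < 160000 ≤ 2^18 = 262144, so n = 18.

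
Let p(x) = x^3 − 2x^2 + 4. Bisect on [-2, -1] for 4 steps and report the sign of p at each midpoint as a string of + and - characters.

m = -1.5, p(m) = -3.875 (−); new bracket [-1.5, -1]
m = -1.25, p(m) = -1.078125 (−); new bracket [-1.25, -1]
m = -1.125, p(m) = 0.044922 (+); new bracket [-1.25, -1.125]
m = -1.1875, p(m) = -0.4949 (−); new bracket [-1.1875, -1.125]

--+-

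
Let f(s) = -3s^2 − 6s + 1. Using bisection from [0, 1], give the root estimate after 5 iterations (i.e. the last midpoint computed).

midpoint 0.5: f = -2.75 < 0 → [0, 0.5]
midpoint 0.25: f = -0.6875 < 0 → [0, 0.25]
midpoint 0.125: f = 0.203125 > 0 → [0.125, 0.25]
midpoint 0.1875: f = -0.2305 < 0 → [0.125, 0.1875]
midpoint 0.15625: f = -0.0107 < 0 → [0.125, 0.15625]

0.15625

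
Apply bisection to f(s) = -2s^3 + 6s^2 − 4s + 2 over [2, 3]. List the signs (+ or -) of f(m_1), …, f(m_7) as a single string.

-+-+--+

m = 2.5, f(m) = -1.75 (−); new bracket [2, 2.5]
m = 2.25, f(m) = 0.59375 (+); new bracket [2.25, 2.5]
m = 2.375, f(m) = -0.449219 (−); new bracket [2.25, 2.375]
m = 2.3125, f(m) = 0.103 (+); new bracket [2.3125, 2.375]
m = 2.34375, f(m) = -0.1652 (−); new bracket [2.3125, 2.34375]
m = 2.328125, f(m) = -0.0292 (−); new bracket [2.3125, 2.328125]
m = 2.3203125, f(m) = 0.0374 (+); new bracket [2.3203125, 2.328125]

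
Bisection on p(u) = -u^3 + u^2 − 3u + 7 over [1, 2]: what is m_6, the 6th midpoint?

1.671875

m = 1.5, p(m) = 1.375 (+); new bracket [1.5, 2]
m = 1.75, p(m) = -0.546875 (−); new bracket [1.5, 1.75]
m = 1.625, p(m) = 0.474609 (+); new bracket [1.625, 1.75]
m = 1.6875, p(m) = -0.0203 (−); new bracket [1.625, 1.6875]
m = 1.65625, p(m) = 0.231 (+); new bracket [1.65625, 1.6875]
m = 1.671875, p(m) = 0.1064 (+); new bracket [1.671875, 1.6875]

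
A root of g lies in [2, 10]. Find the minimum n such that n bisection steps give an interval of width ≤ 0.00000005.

Width after n steps is 8/2^n. Need 2^n ≥ 8/0.00000005 = 160000000.
2^27 = 134217728 < 160000000 ≤ 2^28 = 268435456, so n = 28.

28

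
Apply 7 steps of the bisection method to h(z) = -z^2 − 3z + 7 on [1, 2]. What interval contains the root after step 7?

[1.5390625, 1.546875]

midpoint 1.5: h = 0.25 > 0 → [1.5, 2]
midpoint 1.75: h = -1.3125 < 0 → [1.5, 1.75]
midpoint 1.625: h = -0.515625 < 0 → [1.5, 1.625]
midpoint 1.5625: h = -0.1289 < 0 → [1.5, 1.5625]
midpoint 1.53125: h = 0.0615 > 0 → [1.53125, 1.5625]
midpoint 1.546875: h = -0.0334 < 0 → [1.53125, 1.546875]
midpoint 1.5390625: h = 0.0141 > 0 → [1.5390625, 1.546875]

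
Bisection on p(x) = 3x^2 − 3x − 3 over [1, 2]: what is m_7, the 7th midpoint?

p(1.5) = -0.75 < 0, so the root lies in [1.5, 2]
p(1.75) = 0.9375 > 0, so the root lies in [1.5, 1.75]
p(1.625) = 0.046875 > 0, so the root lies in [1.5, 1.625]
p(1.5625) = -0.3633 < 0, so the root lies in [1.5625, 1.625]
p(1.59375) = -0.1611 < 0, so the root lies in [1.59375, 1.625]
p(1.609375) = -0.0579 < 0, so the root lies in [1.609375, 1.625]
p(1.6171875) = -0.0057 < 0, so the root lies in [1.6171875, 1.625]

1.6171875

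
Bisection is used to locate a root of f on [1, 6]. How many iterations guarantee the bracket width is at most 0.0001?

16

Width after n steps is 5/2^n. Need 2^n ≥ 5/0.0001 = 50000.
2^15 = 32768 < 50000 ≤ 2^16 = 65536, so n = 16.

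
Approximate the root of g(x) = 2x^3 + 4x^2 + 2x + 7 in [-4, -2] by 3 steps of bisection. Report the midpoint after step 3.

-2.25

x = -3 gives g = -17, negative; keep [-3, -2]
x = -2.5 gives g = -4.25, negative; keep [-2.5, -2]
x = -2.25 gives g = -0.03125, negative; keep [-2.25, -2]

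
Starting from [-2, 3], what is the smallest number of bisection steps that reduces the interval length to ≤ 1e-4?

16

Width after n steps is 5/2^n. Need 2^n ≥ 5/1e-4 = 50000.
2^15 = 32768 < 50000 ≤ 2^16 = 65536, so n = 16.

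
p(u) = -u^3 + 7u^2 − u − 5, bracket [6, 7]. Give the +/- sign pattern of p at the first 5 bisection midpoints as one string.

u = 6.5 gives p = 9.625, positive; keep [6.5, 7]
u = 6.75 gives p = -0.359375, negative; keep [6.5, 6.75]
u = 6.625 gives p = 4.833984, positive; keep [6.625, 6.75]
u = 6.6875 gives p = 2.2883, positive; keep [6.6875, 6.75]
u = 6.71875 gives p = 0.9773, positive; keep [6.71875, 6.75]

+-+++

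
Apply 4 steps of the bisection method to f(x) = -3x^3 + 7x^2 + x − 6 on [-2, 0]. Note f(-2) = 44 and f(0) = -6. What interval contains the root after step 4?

m = -1, f(m) = 3 (+); new bracket [-1, 0]
m = -0.5, f(m) = -4.375 (−); new bracket [-1, -0.5]
m = -0.75, f(m) = -1.546875 (−); new bracket [-1, -0.75]
m = -0.875, f(m) = 0.4941 (+); new bracket [-0.875, -0.75]

[-0.875, -0.75]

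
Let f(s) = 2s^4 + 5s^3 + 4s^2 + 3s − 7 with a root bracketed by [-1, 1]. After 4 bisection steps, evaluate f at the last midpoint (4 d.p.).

-2.0366

midpoint 0: f = -7 < 0 → [0, 1]
midpoint 0.5: f = -3.75 < 0 → [0.5, 1]
midpoint 0.75: f = 0.242188 > 0 → [0.5, 0.75]
midpoint 0.625: f = -2.0366 < 0 → [0.625, 0.75]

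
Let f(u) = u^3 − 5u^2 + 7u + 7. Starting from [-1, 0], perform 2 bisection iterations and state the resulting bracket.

f(-0.5) = 2.125 > 0, so the root lies in [-1, -0.5]
f(-0.75) = -1.484375 < 0, so the root lies in [-0.75, -0.5]

[-0.75, -0.5]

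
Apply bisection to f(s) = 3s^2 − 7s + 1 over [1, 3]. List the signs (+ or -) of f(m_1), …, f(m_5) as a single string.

-++-+

m = 2, f(m) = -1 (−); new bracket [2, 3]
m = 2.5, f(m) = 2.25 (+); new bracket [2, 2.5]
m = 2.25, f(m) = 0.4375 (+); new bracket [2, 2.25]
m = 2.125, f(m) = -0.3281 (−); new bracket [2.125, 2.25]
m = 2.1875, f(m) = 0.043 (+); new bracket [2.125, 2.1875]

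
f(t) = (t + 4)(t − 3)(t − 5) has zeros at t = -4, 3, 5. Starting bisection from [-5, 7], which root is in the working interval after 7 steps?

midpoint 1: f = 40 > 0 → [-5, 1]
midpoint -2: f = 70 > 0 → [-5, -2]
midpoint -3.5: f = 27.625 > 0 → [-5, -3.5]
midpoint -4.25: f = -16.7656 < 0 → [-4.25, -3.5]
midpoint -3.875: f = 7.627 > 0 → [-4.25, -3.875]
midpoint -4.0625: f = -4.0002 < 0 → [-4.0625, -3.875]
midpoint -3.96875: f = 1.9532 > 0 → [-4.0625, -3.96875]

-4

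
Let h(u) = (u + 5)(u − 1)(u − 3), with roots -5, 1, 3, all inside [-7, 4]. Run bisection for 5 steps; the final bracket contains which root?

-5

m = -1.5, h(m) = 39.375 (+); new bracket [-7, -1.5]
m = -4.25, h(m) = 28.546875 (+); new bracket [-7, -4.25]
m = -5.625, h(m) = -35.712891 (−); new bracket [-5.625, -4.25]
m = -4.9375, h(m) = 2.9456 (+); new bracket [-5.625, -4.9375]
m = -5.28125, h(m) = -14.6297 (−); new bracket [-5.28125, -4.9375]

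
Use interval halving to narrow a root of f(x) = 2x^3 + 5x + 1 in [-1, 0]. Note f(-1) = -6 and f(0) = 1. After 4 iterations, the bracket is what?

f(-0.5) = -1.75 < 0, so the root lies in [-0.5, 0]
f(-0.25) = -0.28125 < 0, so the root lies in [-0.25, 0]
f(-0.125) = 0.371094 > 0, so the root lies in [-0.25, -0.125]
f(-0.1875) = 0.0493 > 0, so the root lies in [-0.25, -0.1875]

[-0.25, -0.1875]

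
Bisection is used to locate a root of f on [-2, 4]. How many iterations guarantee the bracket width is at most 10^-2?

Width after n steps is 6/2^n. Need 2^n ≥ 6/10^-2 = 600.
2^9 = 512 < 600 ≤ 2^10 = 1024, so n = 10.

10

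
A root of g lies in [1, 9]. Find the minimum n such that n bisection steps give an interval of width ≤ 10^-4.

17

Width after n steps is 8/2^n. Need 2^n ≥ 8/10^-4 = 80000.
2^16 = 65536 < 80000 ≤ 2^17 = 131072, so n = 17.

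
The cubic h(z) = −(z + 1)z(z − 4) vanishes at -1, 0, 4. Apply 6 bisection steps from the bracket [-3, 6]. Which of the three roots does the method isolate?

z = 1.5 gives h = 9.375, positive; keep [1.5, 6]
z = 3.75 gives h = 4.453125, positive; keep [3.75, 6]
z = 4.875 gives h = -25.060547, negative; keep [3.75, 4.875]
z = 4.3125 gives h = -7.1594, negative; keep [3.75, 4.3125]
z = 4.03125 gives h = -0.6338, negative; keep [3.75, 4.03125]
z = 3.890625 gives h = 2.0811, positive; keep [3.890625, 4.03125]

4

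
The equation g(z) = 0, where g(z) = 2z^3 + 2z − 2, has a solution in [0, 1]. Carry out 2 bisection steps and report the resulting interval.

[0.5, 0.75]

g(0.5) = -0.75 < 0, so the root lies in [0.5, 1]
g(0.75) = 0.34375 > 0, so the root lies in [0.5, 0.75]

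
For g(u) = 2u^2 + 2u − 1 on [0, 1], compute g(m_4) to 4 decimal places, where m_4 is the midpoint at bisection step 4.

-0.1797

g(0.5) = 0.5 > 0, so the root lies in [0, 0.5]
g(0.25) = -0.375 < 0, so the root lies in [0.25, 0.5]
g(0.375) = 0.03125 > 0, so the root lies in [0.25, 0.375]
g(0.3125) = -0.1797 < 0, so the root lies in [0.3125, 0.375]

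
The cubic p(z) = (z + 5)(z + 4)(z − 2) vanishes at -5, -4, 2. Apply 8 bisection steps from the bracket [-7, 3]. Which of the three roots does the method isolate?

midpoint -2: p = -24 < 0 → [-2, 3]
midpoint 0.5: p = -37.125 < 0 → [0.5, 3]
midpoint 1.75: p = -9.703125 < 0 → [1.75, 3]
midpoint 2.375: p = 17.6309 > 0 → [1.75, 2.375]
midpoint 2.0625: p = 2.676 > 0 → [1.75, 2.0625]
midpoint 1.90625: p = -3.8241 < 0 → [1.90625, 2.0625]
midpoint 1.984375: p = -0.6531 < 0 → [1.984375, 2.0625]
midpoint 2.0234375: p = 0.9915 > 0 → [1.984375, 2.0234375]

2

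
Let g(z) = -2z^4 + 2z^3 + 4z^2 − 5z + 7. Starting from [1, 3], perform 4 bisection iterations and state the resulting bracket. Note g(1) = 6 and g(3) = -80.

[1.875, 2]

z = 2 gives g = -3, negative; keep [1, 2]
z = 1.5 gives g = 5.125, positive; keep [1.5, 2]
z = 1.75 gives g = 2.460938, positive; keep [1.75, 2]
z = 1.875 gives g = 0.1519, positive; keep [1.875, 2]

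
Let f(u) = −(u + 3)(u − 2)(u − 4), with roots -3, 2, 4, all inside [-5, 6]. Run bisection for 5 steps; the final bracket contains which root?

-3

m = 0.5, f(m) = -18.375 (−); new bracket [-5, 0.5]
m = -2.25, f(m) = -19.921875 (−); new bracket [-5, -2.25]
m = -3.625, f(m) = 26.806641 (+); new bracket [-3.625, -2.25]
m = -2.9375, f(m) = -2.1409 (−); new bracket [-3.625, -2.9375]
m = -3.28125, f(m) = 10.8152 (+); new bracket [-3.28125, -2.9375]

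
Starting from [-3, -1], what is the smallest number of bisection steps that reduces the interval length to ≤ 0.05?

Width after n steps is 2/2^n. Need 2^n ≥ 2/0.05 = 40.
2^5 = 32 < 40 ≤ 2^6 = 64, so n = 6.

6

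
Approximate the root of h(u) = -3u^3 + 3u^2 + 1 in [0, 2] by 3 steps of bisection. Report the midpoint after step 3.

1.25

m = 1, h(m) = 1 (+); new bracket [1, 2]
m = 1.5, h(m) = -2.375 (−); new bracket [1, 1.5]
m = 1.25, h(m) = -0.171875 (−); new bracket [1, 1.25]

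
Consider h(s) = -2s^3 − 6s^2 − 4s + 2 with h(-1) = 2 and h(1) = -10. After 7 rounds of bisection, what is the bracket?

[0.3125, 0.328125]

s = 0 gives h = 2, positive; keep [0, 1]
s = 0.5 gives h = -1.75, negative; keep [0, 0.5]
s = 0.25 gives h = 0.59375, positive; keep [0.25, 0.5]
s = 0.375 gives h = -0.4492, negative; keep [0.25, 0.375]
s = 0.3125 gives h = 0.103, positive; keep [0.3125, 0.375]
s = 0.34375 gives h = -0.1652, negative; keep [0.3125, 0.34375]
s = 0.328125 gives h = -0.0292, negative; keep [0.3125, 0.328125]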